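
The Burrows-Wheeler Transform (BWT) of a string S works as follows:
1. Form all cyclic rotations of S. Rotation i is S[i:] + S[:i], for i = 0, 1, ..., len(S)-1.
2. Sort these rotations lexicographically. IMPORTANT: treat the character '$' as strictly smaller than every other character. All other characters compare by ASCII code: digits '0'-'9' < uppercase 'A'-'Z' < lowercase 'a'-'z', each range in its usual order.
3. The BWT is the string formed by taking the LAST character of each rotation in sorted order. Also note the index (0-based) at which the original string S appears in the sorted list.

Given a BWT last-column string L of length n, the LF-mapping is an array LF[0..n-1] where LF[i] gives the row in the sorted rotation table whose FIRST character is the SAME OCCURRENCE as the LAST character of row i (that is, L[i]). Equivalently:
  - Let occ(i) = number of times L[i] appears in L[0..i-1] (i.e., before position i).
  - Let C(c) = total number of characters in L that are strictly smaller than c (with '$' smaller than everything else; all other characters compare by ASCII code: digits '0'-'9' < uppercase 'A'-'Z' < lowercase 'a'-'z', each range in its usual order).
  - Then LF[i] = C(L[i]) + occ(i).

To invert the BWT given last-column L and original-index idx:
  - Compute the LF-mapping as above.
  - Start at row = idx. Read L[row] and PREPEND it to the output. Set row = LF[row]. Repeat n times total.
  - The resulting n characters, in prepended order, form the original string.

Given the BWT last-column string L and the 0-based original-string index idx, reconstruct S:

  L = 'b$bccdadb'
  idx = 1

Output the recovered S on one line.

Answer: acbddcbb$

Derivation:
LF mapping: 2 0 3 5 6 7 1 8 4
Walk LF starting at row 1, prepending L[row]:
  step 1: row=1, L[1]='$', prepend. Next row=LF[1]=0
  step 2: row=0, L[0]='b', prepend. Next row=LF[0]=2
  step 3: row=2, L[2]='b', prepend. Next row=LF[2]=3
  step 4: row=3, L[3]='c', prepend. Next row=LF[3]=5
  step 5: row=5, L[5]='d', prepend. Next row=LF[5]=7
  step 6: row=7, L[7]='d', prepend. Next row=LF[7]=8
  step 7: row=8, L[8]='b', prepend. Next row=LF[8]=4
  step 8: row=4, L[4]='c', prepend. Next row=LF[4]=6
  step 9: row=6, L[6]='a', prepend. Next row=LF[6]=1
Reversed output: acbddcbb$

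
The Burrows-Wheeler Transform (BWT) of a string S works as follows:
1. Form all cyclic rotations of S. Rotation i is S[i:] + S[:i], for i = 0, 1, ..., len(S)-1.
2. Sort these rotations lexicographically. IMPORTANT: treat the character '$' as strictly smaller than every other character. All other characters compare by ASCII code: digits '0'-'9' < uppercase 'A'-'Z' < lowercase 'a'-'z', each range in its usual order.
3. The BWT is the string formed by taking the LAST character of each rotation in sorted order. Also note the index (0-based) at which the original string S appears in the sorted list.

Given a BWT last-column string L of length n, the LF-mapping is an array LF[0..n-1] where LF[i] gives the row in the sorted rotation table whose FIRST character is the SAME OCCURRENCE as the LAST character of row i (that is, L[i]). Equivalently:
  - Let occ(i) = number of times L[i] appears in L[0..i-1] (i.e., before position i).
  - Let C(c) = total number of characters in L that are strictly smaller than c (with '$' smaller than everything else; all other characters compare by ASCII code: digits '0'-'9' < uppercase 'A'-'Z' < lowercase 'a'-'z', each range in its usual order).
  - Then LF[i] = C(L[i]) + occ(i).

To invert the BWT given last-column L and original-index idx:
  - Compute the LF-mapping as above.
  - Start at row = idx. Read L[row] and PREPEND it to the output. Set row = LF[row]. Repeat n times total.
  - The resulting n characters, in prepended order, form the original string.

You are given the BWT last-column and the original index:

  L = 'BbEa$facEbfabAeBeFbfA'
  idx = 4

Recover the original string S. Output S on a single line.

Answer: BcFeebfEAffabAbbaEaB$

Derivation:
LF mapping: 3 11 5 8 0 18 9 15 6 12 19 10 13 1 16 4 17 7 14 20 2
Walk LF starting at row 4, prepending L[row]:
  step 1: row=4, L[4]='$', prepend. Next row=LF[4]=0
  step 2: row=0, L[0]='B', prepend. Next row=LF[0]=3
  step 3: row=3, L[3]='a', prepend. Next row=LF[3]=8
  step 4: row=8, L[8]='E', prepend. Next row=LF[8]=6
  step 5: row=6, L[6]='a', prepend. Next row=LF[6]=9
  step 6: row=9, L[9]='b', prepend. Next row=LF[9]=12
  step 7: row=12, L[12]='b', prepend. Next row=LF[12]=13
  step 8: row=13, L[13]='A', prepend. Next row=LF[13]=1
  step 9: row=1, L[1]='b', prepend. Next row=LF[1]=11
  step 10: row=11, L[11]='a', prepend. Next row=LF[11]=10
  step 11: row=10, L[10]='f', prepend. Next row=LF[10]=19
  step 12: row=19, L[19]='f', prepend. Next row=LF[19]=20
  step 13: row=20, L[20]='A', prepend. Next row=LF[20]=2
  step 14: row=2, L[2]='E', prepend. Next row=LF[2]=5
  step 15: row=5, L[5]='f', prepend. Next row=LF[5]=18
  step 16: row=18, L[18]='b', prepend. Next row=LF[18]=14
  step 17: row=14, L[14]='e', prepend. Next row=LF[14]=16
  step 18: row=16, L[16]='e', prepend. Next row=LF[16]=17
  step 19: row=17, L[17]='F', prepend. Next row=LF[17]=7
  step 20: row=7, L[7]='c', prepend. Next row=LF[7]=15
  step 21: row=15, L[15]='B', prepend. Next row=LF[15]=4
Reversed output: BcFeebfEAffabAbbaEaB$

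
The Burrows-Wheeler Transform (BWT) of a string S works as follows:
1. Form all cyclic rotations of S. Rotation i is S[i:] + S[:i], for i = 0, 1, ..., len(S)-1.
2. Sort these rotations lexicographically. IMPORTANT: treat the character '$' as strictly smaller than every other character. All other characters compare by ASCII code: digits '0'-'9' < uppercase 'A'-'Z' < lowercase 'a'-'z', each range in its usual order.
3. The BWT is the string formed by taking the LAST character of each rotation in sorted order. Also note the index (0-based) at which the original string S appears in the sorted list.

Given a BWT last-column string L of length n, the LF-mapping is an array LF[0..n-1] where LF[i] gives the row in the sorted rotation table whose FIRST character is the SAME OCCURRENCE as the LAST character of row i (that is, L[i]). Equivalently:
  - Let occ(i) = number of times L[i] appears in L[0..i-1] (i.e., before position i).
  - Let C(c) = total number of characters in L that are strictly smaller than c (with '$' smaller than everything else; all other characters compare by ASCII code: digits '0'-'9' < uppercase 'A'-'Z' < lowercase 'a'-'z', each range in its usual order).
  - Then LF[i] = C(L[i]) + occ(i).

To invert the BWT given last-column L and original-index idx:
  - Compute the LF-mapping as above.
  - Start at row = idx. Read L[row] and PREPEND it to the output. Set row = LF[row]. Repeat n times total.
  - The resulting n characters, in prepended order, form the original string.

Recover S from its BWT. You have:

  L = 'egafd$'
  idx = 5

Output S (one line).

LF mapping: 3 5 1 4 2 0
Walk LF starting at row 5, prepending L[row]:
  step 1: row=5, L[5]='$', prepend. Next row=LF[5]=0
  step 2: row=0, L[0]='e', prepend. Next row=LF[0]=3
  step 3: row=3, L[3]='f', prepend. Next row=LF[3]=4
  step 4: row=4, L[4]='d', prepend. Next row=LF[4]=2
  step 5: row=2, L[2]='a', prepend. Next row=LF[2]=1
  step 6: row=1, L[1]='g', prepend. Next row=LF[1]=5
Reversed output: gadfe$

Answer: gadfe$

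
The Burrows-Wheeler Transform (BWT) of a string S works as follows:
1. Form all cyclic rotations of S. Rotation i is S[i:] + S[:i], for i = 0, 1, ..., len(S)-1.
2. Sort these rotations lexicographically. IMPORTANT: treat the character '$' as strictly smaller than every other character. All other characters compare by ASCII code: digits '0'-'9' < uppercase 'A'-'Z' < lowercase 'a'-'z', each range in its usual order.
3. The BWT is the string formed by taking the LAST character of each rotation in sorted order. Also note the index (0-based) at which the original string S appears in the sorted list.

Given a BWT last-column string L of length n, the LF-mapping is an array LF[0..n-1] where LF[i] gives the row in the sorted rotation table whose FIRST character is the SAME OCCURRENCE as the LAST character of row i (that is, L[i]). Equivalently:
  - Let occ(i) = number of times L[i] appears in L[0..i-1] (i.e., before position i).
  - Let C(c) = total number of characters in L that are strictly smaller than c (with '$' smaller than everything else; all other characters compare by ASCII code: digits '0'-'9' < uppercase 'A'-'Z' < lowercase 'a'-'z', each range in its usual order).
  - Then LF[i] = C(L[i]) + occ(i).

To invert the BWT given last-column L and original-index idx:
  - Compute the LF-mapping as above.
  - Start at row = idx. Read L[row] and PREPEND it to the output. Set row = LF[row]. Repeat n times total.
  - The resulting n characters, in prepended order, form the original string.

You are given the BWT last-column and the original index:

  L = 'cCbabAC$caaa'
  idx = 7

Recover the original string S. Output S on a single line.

Answer: acbCAabaCac$

Derivation:
LF mapping: 10 2 8 4 9 1 3 0 11 5 6 7
Walk LF starting at row 7, prepending L[row]:
  step 1: row=7, L[7]='$', prepend. Next row=LF[7]=0
  step 2: row=0, L[0]='c', prepend. Next row=LF[0]=10
  step 3: row=10, L[10]='a', prepend. Next row=LF[10]=6
  step 4: row=6, L[6]='C', prepend. Next row=LF[6]=3
  step 5: row=3, L[3]='a', prepend. Next row=LF[3]=4
  step 6: row=4, L[4]='b', prepend. Next row=LF[4]=9
  step 7: row=9, L[9]='a', prepend. Next row=LF[9]=5
  step 8: row=5, L[5]='A', prepend. Next row=LF[5]=1
  step 9: row=1, L[1]='C', prepend. Next row=LF[1]=2
  step 10: row=2, L[2]='b', prepend. Next row=LF[2]=8
  step 11: row=8, L[8]='c', prepend. Next row=LF[8]=11
  step 12: row=11, L[11]='a', prepend. Next row=LF[11]=7
Reversed output: acbCAabaCac$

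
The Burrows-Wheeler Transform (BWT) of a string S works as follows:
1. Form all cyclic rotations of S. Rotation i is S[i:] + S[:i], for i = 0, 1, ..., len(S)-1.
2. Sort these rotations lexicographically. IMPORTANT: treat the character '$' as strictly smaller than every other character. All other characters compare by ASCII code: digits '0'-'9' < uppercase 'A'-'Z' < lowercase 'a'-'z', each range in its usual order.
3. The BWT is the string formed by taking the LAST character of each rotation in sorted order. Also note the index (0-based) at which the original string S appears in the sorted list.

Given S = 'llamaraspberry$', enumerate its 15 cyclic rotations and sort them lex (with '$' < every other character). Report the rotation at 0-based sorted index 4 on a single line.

All 15 rotations (rotation i = S[i:]+S[:i]):
  rot[0] = llamaraspberry$
  rot[1] = lamaraspberry$l
  rot[2] = amaraspberry$ll
  rot[3] = maraspberry$lla
  rot[4] = araspberry$llam
  rot[5] = raspberry$llama
  rot[6] = aspberry$llamar
  rot[7] = spberry$llamara
  rot[8] = pberry$llamaras
  rot[9] = berry$llamarasp
  rot[10] = erry$llamaraspb
  rot[11] = rry$llamaraspbe
  rot[12] = ry$llamaraspber
  rot[13] = y$llamaraspberr
  rot[14] = $llamaraspberry
Sorted (with $ < everything):
  sorted[0] = $llamaraspberry
  sorted[1] = amaraspberry$ll
  sorted[2] = araspberry$llam
  sorted[3] = aspberry$llamar
  sorted[4] = berry$llamarasp
  sorted[5] = erry$llamaraspb
  sorted[6] = lamaraspberry$l
  sorted[7] = llamaraspberry$
  sorted[8] = maraspberry$lla
  sorted[9] = pberry$llamaras
  sorted[10] = raspberry$llama
  sorted[11] = rry$llamaraspbe
  sorted[12] = ry$llamaraspber
  sorted[13] = spberry$llamara
  sorted[14] = y$llamaraspberr
sorted[4] = berry$llamarasp

Answer: berry$llamarasp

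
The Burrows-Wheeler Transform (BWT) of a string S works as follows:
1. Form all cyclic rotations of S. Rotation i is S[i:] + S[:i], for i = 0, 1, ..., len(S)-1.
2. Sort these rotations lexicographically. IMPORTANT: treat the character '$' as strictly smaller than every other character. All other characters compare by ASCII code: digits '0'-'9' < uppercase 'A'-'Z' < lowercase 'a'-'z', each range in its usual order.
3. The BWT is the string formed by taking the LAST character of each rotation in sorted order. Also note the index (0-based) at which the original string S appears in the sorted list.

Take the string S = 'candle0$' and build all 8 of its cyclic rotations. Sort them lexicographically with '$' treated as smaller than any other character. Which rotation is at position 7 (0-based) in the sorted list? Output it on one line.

Answer: ndle0$ca

Derivation:
All 8 rotations (rotation i = S[i:]+S[:i]):
  rot[0] = candle0$
  rot[1] = andle0$c
  rot[2] = ndle0$ca
  rot[3] = dle0$can
  rot[4] = le0$cand
  rot[5] = e0$candl
  rot[6] = 0$candle
  rot[7] = $candle0
Sorted (with $ < everything):
  sorted[0] = $candle0
  sorted[1] = 0$candle
  sorted[2] = andle0$c
  sorted[3] = candle0$
  sorted[4] = dle0$can
  sorted[5] = e0$candl
  sorted[6] = le0$cand
  sorted[7] = ndle0$ca
sorted[7] = ndle0$ca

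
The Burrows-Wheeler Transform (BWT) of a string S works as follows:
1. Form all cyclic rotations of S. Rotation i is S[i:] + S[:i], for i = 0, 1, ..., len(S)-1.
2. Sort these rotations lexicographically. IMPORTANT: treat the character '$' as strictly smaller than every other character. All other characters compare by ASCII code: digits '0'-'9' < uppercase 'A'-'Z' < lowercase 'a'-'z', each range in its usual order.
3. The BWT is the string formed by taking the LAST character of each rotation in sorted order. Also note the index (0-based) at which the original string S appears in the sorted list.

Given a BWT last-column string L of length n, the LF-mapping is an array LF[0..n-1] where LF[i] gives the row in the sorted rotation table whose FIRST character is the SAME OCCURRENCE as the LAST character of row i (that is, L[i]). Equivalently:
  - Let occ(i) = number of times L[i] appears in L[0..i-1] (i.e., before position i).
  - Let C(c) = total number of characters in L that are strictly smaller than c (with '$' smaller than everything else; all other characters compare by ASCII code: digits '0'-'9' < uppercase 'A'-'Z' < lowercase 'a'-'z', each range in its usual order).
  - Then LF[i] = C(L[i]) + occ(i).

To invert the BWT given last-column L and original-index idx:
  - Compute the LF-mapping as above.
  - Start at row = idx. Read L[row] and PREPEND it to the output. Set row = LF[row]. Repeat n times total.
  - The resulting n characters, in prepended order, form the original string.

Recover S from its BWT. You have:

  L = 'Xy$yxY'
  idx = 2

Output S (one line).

Answer: YyxyX$

Derivation:
LF mapping: 1 4 0 5 3 2
Walk LF starting at row 2, prepending L[row]:
  step 1: row=2, L[2]='$', prepend. Next row=LF[2]=0
  step 2: row=0, L[0]='X', prepend. Next row=LF[0]=1
  step 3: row=1, L[1]='y', prepend. Next row=LF[1]=4
  step 4: row=4, L[4]='x', prepend. Next row=LF[4]=3
  step 5: row=3, L[3]='y', prepend. Next row=LF[3]=5
  step 6: row=5, L[5]='Y', prepend. Next row=LF[5]=2
Reversed output: YyxyX$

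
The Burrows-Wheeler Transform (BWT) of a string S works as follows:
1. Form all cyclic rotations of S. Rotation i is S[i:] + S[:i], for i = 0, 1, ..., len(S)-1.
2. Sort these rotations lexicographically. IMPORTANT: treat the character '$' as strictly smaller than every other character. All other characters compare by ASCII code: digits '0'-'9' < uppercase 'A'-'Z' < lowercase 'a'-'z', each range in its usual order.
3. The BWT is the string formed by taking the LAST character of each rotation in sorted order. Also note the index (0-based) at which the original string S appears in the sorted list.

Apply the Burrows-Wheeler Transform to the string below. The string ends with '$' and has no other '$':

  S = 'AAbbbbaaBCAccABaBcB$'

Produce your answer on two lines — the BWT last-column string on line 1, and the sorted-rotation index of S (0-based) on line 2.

All 20 rotations (rotation i = S[i:]+S[:i]):
  rot[0] = AAbbbbaaBCAccABaBcB$
  rot[1] = AbbbbaaBCAccABaBcB$A
  rot[2] = bbbbaaBCAccABaBcB$AA
  rot[3] = bbbaaBCAccABaBcB$AAb
  rot[4] = bbaaBCAccABaBcB$AAbb
  rot[5] = baaBCAccABaBcB$AAbbb
  rot[6] = aaBCAccABaBcB$AAbbbb
  rot[7] = aBCAccABaBcB$AAbbbba
  rot[8] = BCAccABaBcB$AAbbbbaa
  rot[9] = CAccABaBcB$AAbbbbaaB
  rot[10] = AccABaBcB$AAbbbbaaBC
  rot[11] = ccABaBcB$AAbbbbaaBCA
  rot[12] = cABaBcB$AAbbbbaaBCAc
  rot[13] = ABaBcB$AAbbbbaaBCAcc
  rot[14] = BaBcB$AAbbbbaaBCAccA
  rot[15] = aBcB$AAbbbbaaBCAccAB
  rot[16] = BcB$AAbbbbaaBCAccABa
  rot[17] = cB$AAbbbbaaBCAccABaB
  rot[18] = B$AAbbbbaaBCAccABaBc
  rot[19] = $AAbbbbaaBCAccABaBcB
Sorted (with $ < everything):
  sorted[0] = $AAbbbbaaBCAccABaBcB  (last char: 'B')
  sorted[1] = AAbbbbaaBCAccABaBcB$  (last char: '$')
  sorted[2] = ABaBcB$AAbbbbaaBCAcc  (last char: 'c')
  sorted[3] = AbbbbaaBCAccABaBcB$A  (last char: 'A')
  sorted[4] = AccABaBcB$AAbbbbaaBC  (last char: 'C')
  sorted[5] = B$AAbbbbaaBCAccABaBc  (last char: 'c')
  sorted[6] = BCAccABaBcB$AAbbbbaa  (last char: 'a')
  sorted[7] = BaBcB$AAbbbbaaBCAccA  (last char: 'A')
  sorted[8] = BcB$AAbbbbaaBCAccABa  (last char: 'a')
  sorted[9] = CAccABaBcB$AAbbbbaaB  (last char: 'B')
  sorted[10] = aBCAccABaBcB$AAbbbba  (last char: 'a')
  sorted[11] = aBcB$AAbbbbaaBCAccAB  (last char: 'B')
  sorted[12] = aaBCAccABaBcB$AAbbbb  (last char: 'b')
  sorted[13] = baaBCAccABaBcB$AAbbb  (last char: 'b')
  sorted[14] = bbaaBCAccABaBcB$AAbb  (last char: 'b')
  sorted[15] = bbbaaBCAccABaBcB$AAb  (last char: 'b')
  sorted[16] = bbbbaaBCAccABaBcB$AA  (last char: 'A')
  sorted[17] = cABaBcB$AAbbbbaaBCAc  (last char: 'c')
  sorted[18] = cB$AAbbbbaaBCAccABaB  (last char: 'B')
  sorted[19] = ccABaBcB$AAbbbbaaBCA  (last char: 'A')
Last column: B$cACcaAaBaBbbbbAcBA
Original string S is at sorted index 1

Answer: B$cACcaAaBaBbbbbAcBA
1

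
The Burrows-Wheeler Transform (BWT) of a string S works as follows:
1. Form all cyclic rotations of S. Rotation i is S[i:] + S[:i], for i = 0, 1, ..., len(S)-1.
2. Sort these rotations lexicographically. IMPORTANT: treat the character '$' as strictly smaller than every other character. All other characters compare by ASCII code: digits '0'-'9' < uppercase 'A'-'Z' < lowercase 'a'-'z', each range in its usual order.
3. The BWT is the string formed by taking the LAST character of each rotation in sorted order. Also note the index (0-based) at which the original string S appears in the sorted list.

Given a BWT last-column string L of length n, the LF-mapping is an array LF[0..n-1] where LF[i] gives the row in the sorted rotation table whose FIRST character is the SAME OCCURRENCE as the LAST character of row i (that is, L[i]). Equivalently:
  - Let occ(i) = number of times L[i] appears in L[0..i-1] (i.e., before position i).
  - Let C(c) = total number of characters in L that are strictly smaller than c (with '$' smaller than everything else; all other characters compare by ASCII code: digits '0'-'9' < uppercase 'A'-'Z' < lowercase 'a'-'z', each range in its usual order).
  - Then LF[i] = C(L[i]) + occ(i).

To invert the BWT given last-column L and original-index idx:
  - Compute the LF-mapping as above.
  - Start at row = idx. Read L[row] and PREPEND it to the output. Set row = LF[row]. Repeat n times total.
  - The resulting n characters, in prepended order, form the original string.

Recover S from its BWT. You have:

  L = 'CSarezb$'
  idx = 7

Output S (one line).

Answer: zebraSC$

Derivation:
LF mapping: 1 2 3 6 5 7 4 0
Walk LF starting at row 7, prepending L[row]:
  step 1: row=7, L[7]='$', prepend. Next row=LF[7]=0
  step 2: row=0, L[0]='C', prepend. Next row=LF[0]=1
  step 3: row=1, L[1]='S', prepend. Next row=LF[1]=2
  step 4: row=2, L[2]='a', prepend. Next row=LF[2]=3
  step 5: row=3, L[3]='r', prepend. Next row=LF[3]=6
  step 6: row=6, L[6]='b', prepend. Next row=LF[6]=4
  step 7: row=4, L[4]='e', prepend. Next row=LF[4]=5
  step 8: row=5, L[5]='z', prepend. Next row=LF[5]=7
Reversed output: zebraSC$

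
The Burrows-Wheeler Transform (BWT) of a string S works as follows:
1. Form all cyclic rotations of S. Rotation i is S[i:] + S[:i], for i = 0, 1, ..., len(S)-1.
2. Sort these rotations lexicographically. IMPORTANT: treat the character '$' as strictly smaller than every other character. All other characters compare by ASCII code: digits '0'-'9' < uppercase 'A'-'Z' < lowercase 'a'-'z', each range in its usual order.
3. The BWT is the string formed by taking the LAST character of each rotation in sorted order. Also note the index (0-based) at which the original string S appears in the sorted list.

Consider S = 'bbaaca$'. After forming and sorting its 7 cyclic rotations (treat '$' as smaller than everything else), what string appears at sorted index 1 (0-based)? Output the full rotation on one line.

Answer: a$bbaac

Derivation:
All 7 rotations (rotation i = S[i:]+S[:i]):
  rot[0] = bbaaca$
  rot[1] = baaca$b
  rot[2] = aaca$bb
  rot[3] = aca$bba
  rot[4] = ca$bbaa
  rot[5] = a$bbaac
  rot[6] = $bbaaca
Sorted (with $ < everything):
  sorted[0] = $bbaaca
  sorted[1] = a$bbaac
  sorted[2] = aaca$bb
  sorted[3] = aca$bba
  sorted[4] = baaca$b
  sorted[5] = bbaaca$
  sorted[6] = ca$bbaa
sorted[1] = a$bbaac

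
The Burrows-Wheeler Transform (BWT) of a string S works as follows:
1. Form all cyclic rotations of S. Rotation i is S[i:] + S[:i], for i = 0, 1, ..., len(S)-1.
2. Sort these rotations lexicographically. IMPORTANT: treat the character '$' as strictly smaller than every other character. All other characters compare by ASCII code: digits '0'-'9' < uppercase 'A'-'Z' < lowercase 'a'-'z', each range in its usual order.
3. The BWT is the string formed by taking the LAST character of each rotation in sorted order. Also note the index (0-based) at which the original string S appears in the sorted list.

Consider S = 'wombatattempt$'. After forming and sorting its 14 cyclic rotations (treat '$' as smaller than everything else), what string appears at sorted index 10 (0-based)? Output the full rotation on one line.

All 14 rotations (rotation i = S[i:]+S[:i]):
  rot[0] = wombatattempt$
  rot[1] = ombatattempt$w
  rot[2] = mbatattempt$wo
  rot[3] = batattempt$wom
  rot[4] = atattempt$womb
  rot[5] = tattempt$womba
  rot[6] = attempt$wombat
  rot[7] = ttempt$wombata
  rot[8] = tempt$wombatat
  rot[9] = empt$wombatatt
  rot[10] = mpt$wombatatte
  rot[11] = pt$wombatattem
  rot[12] = t$wombatattemp
  rot[13] = $wombatattempt
Sorted (with $ < everything):
  sorted[0] = $wombatattempt
  sorted[1] = atattempt$womb
  sorted[2] = attempt$wombat
  sorted[3] = batattempt$wom
  sorted[4] = empt$wombatatt
  sorted[5] = mbatattempt$wo
  sorted[6] = mpt$wombatatte
  sorted[7] = ombatattempt$w
  sorted[8] = pt$wombatattem
  sorted[9] = t$wombatattemp
  sorted[10] = tattempt$womba
  sorted[11] = tempt$wombatat
  sorted[12] = ttempt$wombata
  sorted[13] = wombatattempt$
sorted[10] = tattempt$womba

Answer: tattempt$womba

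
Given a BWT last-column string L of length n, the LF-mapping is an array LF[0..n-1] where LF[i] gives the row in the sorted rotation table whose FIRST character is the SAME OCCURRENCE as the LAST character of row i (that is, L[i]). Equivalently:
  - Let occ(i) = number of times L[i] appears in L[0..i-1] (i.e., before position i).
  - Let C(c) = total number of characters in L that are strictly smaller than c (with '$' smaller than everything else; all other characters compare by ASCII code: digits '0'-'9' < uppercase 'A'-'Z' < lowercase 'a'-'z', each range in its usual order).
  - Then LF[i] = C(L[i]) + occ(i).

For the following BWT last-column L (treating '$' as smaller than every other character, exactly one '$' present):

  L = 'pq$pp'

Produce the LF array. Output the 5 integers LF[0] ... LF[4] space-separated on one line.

Answer: 1 4 0 2 3

Derivation:
Char counts: '$':1, 'p':3, 'q':1
C (first-col start): C('$')=0, C('p')=1, C('q')=4
L[0]='p': occ=0, LF[0]=C('p')+0=1+0=1
L[1]='q': occ=0, LF[1]=C('q')+0=4+0=4
L[2]='$': occ=0, LF[2]=C('$')+0=0+0=0
L[3]='p': occ=1, LF[3]=C('p')+1=1+1=2
L[4]='p': occ=2, LF[4]=C('p')+2=1+2=3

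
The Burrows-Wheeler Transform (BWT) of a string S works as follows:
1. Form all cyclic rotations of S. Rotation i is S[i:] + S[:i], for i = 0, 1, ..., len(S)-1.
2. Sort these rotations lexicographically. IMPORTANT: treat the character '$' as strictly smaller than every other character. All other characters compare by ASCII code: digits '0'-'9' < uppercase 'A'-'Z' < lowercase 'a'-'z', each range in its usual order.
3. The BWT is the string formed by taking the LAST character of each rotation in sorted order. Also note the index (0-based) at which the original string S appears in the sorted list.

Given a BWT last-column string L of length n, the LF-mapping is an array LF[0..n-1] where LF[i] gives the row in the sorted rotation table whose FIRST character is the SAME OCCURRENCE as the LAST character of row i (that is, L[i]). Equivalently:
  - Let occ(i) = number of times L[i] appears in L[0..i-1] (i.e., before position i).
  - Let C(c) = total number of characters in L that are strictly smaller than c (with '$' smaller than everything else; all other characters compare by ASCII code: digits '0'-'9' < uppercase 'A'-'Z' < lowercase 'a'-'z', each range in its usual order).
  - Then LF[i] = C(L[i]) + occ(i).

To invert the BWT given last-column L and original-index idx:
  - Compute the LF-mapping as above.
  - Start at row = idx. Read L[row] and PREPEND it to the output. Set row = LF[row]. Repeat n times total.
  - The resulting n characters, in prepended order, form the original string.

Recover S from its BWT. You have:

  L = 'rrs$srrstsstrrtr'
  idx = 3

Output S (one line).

LF mapping: 1 2 8 0 9 3 4 10 13 11 12 14 5 6 15 7
Walk LF starting at row 3, prepending L[row]:
  step 1: row=3, L[3]='$', prepend. Next row=LF[3]=0
  step 2: row=0, L[0]='r', prepend. Next row=LF[0]=1
  step 3: row=1, L[1]='r', prepend. Next row=LF[1]=2
  step 4: row=2, L[2]='s', prepend. Next row=LF[2]=8
  step 5: row=8, L[8]='t', prepend. Next row=LF[8]=13
  step 6: row=13, L[13]='r', prepend. Next row=LF[13]=6
  step 7: row=6, L[6]='r', prepend. Next row=LF[6]=4
  step 8: row=4, L[4]='s', prepend. Next row=LF[4]=9
  step 9: row=9, L[9]='s', prepend. Next row=LF[9]=11
  step 10: row=11, L[11]='t', prepend. Next row=LF[11]=14
  step 11: row=14, L[14]='t', prepend. Next row=LF[14]=15
  step 12: row=15, L[15]='r', prepend. Next row=LF[15]=7
  step 13: row=7, L[7]='s', prepend. Next row=LF[7]=10
  step 14: row=10, L[10]='s', prepend. Next row=LF[10]=12
  step 15: row=12, L[12]='r', prepend. Next row=LF[12]=5
  step 16: row=5, L[5]='r', prepend. Next row=LF[5]=3
Reversed output: rrssrttssrrtsrr$

Answer: rrssrttssrrtsrr$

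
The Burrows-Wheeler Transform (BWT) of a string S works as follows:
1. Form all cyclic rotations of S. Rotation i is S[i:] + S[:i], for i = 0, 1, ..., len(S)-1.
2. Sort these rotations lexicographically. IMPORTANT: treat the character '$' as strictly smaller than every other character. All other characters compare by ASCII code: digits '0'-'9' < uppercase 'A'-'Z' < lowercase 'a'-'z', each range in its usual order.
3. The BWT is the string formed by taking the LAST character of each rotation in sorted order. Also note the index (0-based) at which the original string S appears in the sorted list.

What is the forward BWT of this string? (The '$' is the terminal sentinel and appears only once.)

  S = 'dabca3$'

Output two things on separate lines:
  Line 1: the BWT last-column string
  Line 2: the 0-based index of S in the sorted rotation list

All 7 rotations (rotation i = S[i:]+S[:i]):
  rot[0] = dabca3$
  rot[1] = abca3$d
  rot[2] = bca3$da
  rot[3] = ca3$dab
  rot[4] = a3$dabc
  rot[5] = 3$dabca
  rot[6] = $dabca3
Sorted (with $ < everything):
  sorted[0] = $dabca3  (last char: '3')
  sorted[1] = 3$dabca  (last char: 'a')
  sorted[2] = a3$dabc  (last char: 'c')
  sorted[3] = abca3$d  (last char: 'd')
  sorted[4] = bca3$da  (last char: 'a')
  sorted[5] = ca3$dab  (last char: 'b')
  sorted[6] = dabca3$  (last char: '$')
Last column: 3acdab$
Original string S is at sorted index 6

Answer: 3acdab$
6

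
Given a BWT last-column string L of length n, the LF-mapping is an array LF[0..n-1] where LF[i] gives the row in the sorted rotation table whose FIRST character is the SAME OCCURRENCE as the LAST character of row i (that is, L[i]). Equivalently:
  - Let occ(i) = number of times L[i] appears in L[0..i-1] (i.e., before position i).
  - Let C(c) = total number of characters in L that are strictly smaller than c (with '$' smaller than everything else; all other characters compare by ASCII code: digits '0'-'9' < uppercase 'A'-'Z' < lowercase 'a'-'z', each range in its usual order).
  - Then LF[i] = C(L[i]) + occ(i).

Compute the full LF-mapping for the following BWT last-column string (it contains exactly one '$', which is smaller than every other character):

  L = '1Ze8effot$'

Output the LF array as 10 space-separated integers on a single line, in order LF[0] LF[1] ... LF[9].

Char counts: '$':1, '1':1, '8':1, 'Z':1, 'e':2, 'f':2, 'o':1, 't':1
C (first-col start): C('$')=0, C('1')=1, C('8')=2, C('Z')=3, C('e')=4, C('f')=6, C('o')=8, C('t')=9
L[0]='1': occ=0, LF[0]=C('1')+0=1+0=1
L[1]='Z': occ=0, LF[1]=C('Z')+0=3+0=3
L[2]='e': occ=0, LF[2]=C('e')+0=4+0=4
L[3]='8': occ=0, LF[3]=C('8')+0=2+0=2
L[4]='e': occ=1, LF[4]=C('e')+1=4+1=5
L[5]='f': occ=0, LF[5]=C('f')+0=6+0=6
L[6]='f': occ=1, LF[6]=C('f')+1=6+1=7
L[7]='o': occ=0, LF[7]=C('o')+0=8+0=8
L[8]='t': occ=0, LF[8]=C('t')+0=9+0=9
L[9]='$': occ=0, LF[9]=C('$')+0=0+0=0

Answer: 1 3 4 2 5 6 7 8 9 0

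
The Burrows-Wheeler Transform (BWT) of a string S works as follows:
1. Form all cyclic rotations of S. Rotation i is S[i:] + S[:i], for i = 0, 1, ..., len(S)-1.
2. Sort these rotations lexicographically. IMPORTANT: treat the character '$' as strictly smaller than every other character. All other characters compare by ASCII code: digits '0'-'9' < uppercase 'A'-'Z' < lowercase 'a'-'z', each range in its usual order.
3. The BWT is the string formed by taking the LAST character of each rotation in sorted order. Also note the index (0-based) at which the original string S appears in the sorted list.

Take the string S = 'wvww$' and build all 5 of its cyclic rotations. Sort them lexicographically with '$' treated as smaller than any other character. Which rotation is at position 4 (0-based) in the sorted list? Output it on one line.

All 5 rotations (rotation i = S[i:]+S[:i]):
  rot[0] = wvww$
  rot[1] = vww$w
  rot[2] = ww$wv
  rot[3] = w$wvw
  rot[4] = $wvww
Sorted (with $ < everything):
  sorted[0] = $wvww
  sorted[1] = vww$w
  sorted[2] = w$wvw
  sorted[3] = wvww$
  sorted[4] = ww$wv
sorted[4] = ww$wv

Answer: ww$wv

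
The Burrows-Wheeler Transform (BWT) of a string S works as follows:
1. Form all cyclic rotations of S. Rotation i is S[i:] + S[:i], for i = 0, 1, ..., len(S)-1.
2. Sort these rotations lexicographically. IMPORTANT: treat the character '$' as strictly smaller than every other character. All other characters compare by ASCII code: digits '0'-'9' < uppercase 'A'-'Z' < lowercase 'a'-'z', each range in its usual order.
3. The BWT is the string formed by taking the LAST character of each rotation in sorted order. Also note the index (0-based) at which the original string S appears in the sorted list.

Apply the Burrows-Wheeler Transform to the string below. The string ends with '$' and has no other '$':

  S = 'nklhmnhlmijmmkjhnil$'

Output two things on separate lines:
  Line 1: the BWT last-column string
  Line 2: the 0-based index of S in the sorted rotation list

Answer: lnljmnkimnikhlmjhmh$
19

Derivation:
All 20 rotations (rotation i = S[i:]+S[:i]):
  rot[0] = nklhmnhlmijmmkjhnil$
  rot[1] = klhmnhlmijmmkjhnil$n
  rot[2] = lhmnhlmijmmkjhnil$nk
  rot[3] = hmnhlmijmmkjhnil$nkl
  rot[4] = mnhlmijmmkjhnil$nklh
  rot[5] = nhlmijmmkjhnil$nklhm
  rot[6] = hlmijmmkjhnil$nklhmn
  rot[7] = lmijmmkjhnil$nklhmnh
  rot[8] = mijmmkjhnil$nklhmnhl
  rot[9] = ijmmkjhnil$nklhmnhlm
  rot[10] = jmmkjhnil$nklhmnhlmi
  rot[11] = mmkjhnil$nklhmnhlmij
  rot[12] = mkjhnil$nklhmnhlmijm
  rot[13] = kjhnil$nklhmnhlmijmm
  rot[14] = jhnil$nklhmnhlmijmmk
  rot[15] = hnil$nklhmnhlmijmmkj
  rot[16] = nil$nklhmnhlmijmmkjh
  rot[17] = il$nklhmnhlmijmmkjhn
  rot[18] = l$nklhmnhlmijmmkjhni
  rot[19] = $nklhmnhlmijmmkjhnil
Sorted (with $ < everything):
  sorted[0] = $nklhmnhlmijmmkjhnil  (last char: 'l')
  sorted[1] = hlmijmmkjhnil$nklhmn  (last char: 'n')
  sorted[2] = hmnhlmijmmkjhnil$nkl  (last char: 'l')
  sorted[3] = hnil$nklhmnhlmijmmkj  (last char: 'j')
  sorted[4] = ijmmkjhnil$nklhmnhlm  (last char: 'm')
  sorted[5] = il$nklhmnhlmijmmkjhn  (last char: 'n')
  sorted[6] = jhnil$nklhmnhlmijmmk  (last char: 'k')
  sorted[7] = jmmkjhnil$nklhmnhlmi  (last char: 'i')
  sorted[8] = kjhnil$nklhmnhlmijmm  (last char: 'm')
  sorted[9] = klhmnhlmijmmkjhnil$n  (last char: 'n')
  sorted[10] = l$nklhmnhlmijmmkjhni  (last char: 'i')
  sorted[11] = lhmnhlmijmmkjhnil$nk  (last char: 'k')
  sorted[12] = lmijmmkjhnil$nklhmnh  (last char: 'h')
  sorted[13] = mijmmkjhnil$nklhmnhl  (last char: 'l')
  sorted[14] = mkjhnil$nklhmnhlmijm  (last char: 'm')
  sorted[15] = mmkjhnil$nklhmnhlmij  (last char: 'j')
  sorted[16] = mnhlmijmmkjhnil$nklh  (last char: 'h')
  sorted[17] = nhlmijmmkjhnil$nklhm  (last char: 'm')
  sorted[18] = nil$nklhmnhlmijmmkjh  (last char: 'h')
  sorted[19] = nklhmnhlmijmmkjhnil$  (last char: '$')
Last column: lnljmnkimnikhlmjhmh$
Original string S is at sorted index 19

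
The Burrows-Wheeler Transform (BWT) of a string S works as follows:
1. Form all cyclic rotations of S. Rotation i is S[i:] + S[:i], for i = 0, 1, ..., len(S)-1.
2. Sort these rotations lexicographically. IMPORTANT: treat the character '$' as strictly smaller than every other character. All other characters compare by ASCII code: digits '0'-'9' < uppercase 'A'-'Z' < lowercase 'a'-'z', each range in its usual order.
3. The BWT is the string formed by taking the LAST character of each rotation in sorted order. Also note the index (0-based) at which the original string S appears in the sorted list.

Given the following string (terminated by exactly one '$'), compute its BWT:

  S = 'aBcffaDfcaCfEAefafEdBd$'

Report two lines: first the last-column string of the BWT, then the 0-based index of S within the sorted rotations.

Answer: dEadaaff$cfffBBEACafeDc
8

Derivation:
All 23 rotations (rotation i = S[i:]+S[:i]):
  rot[0] = aBcffaDfcaCfEAefafEdBd$
  rot[1] = BcffaDfcaCfEAefafEdBd$a
  rot[2] = cffaDfcaCfEAefafEdBd$aB
  rot[3] = ffaDfcaCfEAefafEdBd$aBc
  rot[4] = faDfcaCfEAefafEdBd$aBcf
  rot[5] = aDfcaCfEAefafEdBd$aBcff
  rot[6] = DfcaCfEAefafEdBd$aBcffa
  rot[7] = fcaCfEAefafEdBd$aBcffaD
  rot[8] = caCfEAefafEdBd$aBcffaDf
  rot[9] = aCfEAefafEdBd$aBcffaDfc
  rot[10] = CfEAefafEdBd$aBcffaDfca
  rot[11] = fEAefafEdBd$aBcffaDfcaC
  rot[12] = EAefafEdBd$aBcffaDfcaCf
  rot[13] = AefafEdBd$aBcffaDfcaCfE
  rot[14] = efafEdBd$aBcffaDfcaCfEA
  rot[15] = fafEdBd$aBcffaDfcaCfEAe
  rot[16] = afEdBd$aBcffaDfcaCfEAef
  rot[17] = fEdBd$aBcffaDfcaCfEAefa
  rot[18] = EdBd$aBcffaDfcaCfEAefaf
  rot[19] = dBd$aBcffaDfcaCfEAefafE
  rot[20] = Bd$aBcffaDfcaCfEAefafEd
  rot[21] = d$aBcffaDfcaCfEAefafEdB
  rot[22] = $aBcffaDfcaCfEAefafEdBd
Sorted (with $ < everything):
  sorted[0] = $aBcffaDfcaCfEAefafEdBd  (last char: 'd')
  sorted[1] = AefafEdBd$aBcffaDfcaCfE  (last char: 'E')
  sorted[2] = BcffaDfcaCfEAefafEdBd$a  (last char: 'a')
  sorted[3] = Bd$aBcffaDfcaCfEAefafEd  (last char: 'd')
  sorted[4] = CfEAefafEdBd$aBcffaDfca  (last char: 'a')
  sorted[5] = DfcaCfEAefafEdBd$aBcffa  (last char: 'a')
  sorted[6] = EAefafEdBd$aBcffaDfcaCf  (last char: 'f')
  sorted[7] = EdBd$aBcffaDfcaCfEAefaf  (last char: 'f')
  sorted[8] = aBcffaDfcaCfEAefafEdBd$  (last char: '$')
  sorted[9] = aCfEAefafEdBd$aBcffaDfc  (last char: 'c')
  sorted[10] = aDfcaCfEAefafEdBd$aBcff  (last char: 'f')
  sorted[11] = afEdBd$aBcffaDfcaCfEAef  (last char: 'f')
  sorted[12] = caCfEAefafEdBd$aBcffaDf  (last char: 'f')
  sorted[13] = cffaDfcaCfEAefafEdBd$aB  (last char: 'B')
  sorted[14] = d$aBcffaDfcaCfEAefafEdB  (last char: 'B')
  sorted[15] = dBd$aBcffaDfcaCfEAefafE  (last char: 'E')
  sorted[16] = efafEdBd$aBcffaDfcaCfEA  (last char: 'A')
  sorted[17] = fEAefafEdBd$aBcffaDfcaC  (last char: 'C')
  sorted[18] = fEdBd$aBcffaDfcaCfEAefa  (last char: 'a')
  sorted[19] = faDfcaCfEAefafEdBd$aBcf  (last char: 'f')
  sorted[20] = fafEdBd$aBcffaDfcaCfEAe  (last char: 'e')
  sorted[21] = fcaCfEAefafEdBd$aBcffaD  (last char: 'D')
  sorted[22] = ffaDfcaCfEAefafEdBd$aBc  (last char: 'c')
Last column: dEadaaff$cfffBBEACafeDc
Original string S is at sorted index 8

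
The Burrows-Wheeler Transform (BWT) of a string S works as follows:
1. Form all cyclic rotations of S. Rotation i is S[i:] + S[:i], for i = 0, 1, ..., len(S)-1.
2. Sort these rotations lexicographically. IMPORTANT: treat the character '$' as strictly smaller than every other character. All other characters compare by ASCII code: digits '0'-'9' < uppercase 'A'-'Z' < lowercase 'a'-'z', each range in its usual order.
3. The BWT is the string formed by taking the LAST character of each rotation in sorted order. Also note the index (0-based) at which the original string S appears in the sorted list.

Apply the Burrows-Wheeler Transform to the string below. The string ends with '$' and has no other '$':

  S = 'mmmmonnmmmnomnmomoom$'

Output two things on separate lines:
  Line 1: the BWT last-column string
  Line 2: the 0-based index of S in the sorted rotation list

All 21 rotations (rotation i = S[i:]+S[:i]):
  rot[0] = mmmmonnmmmnomnmomoom$
  rot[1] = mmmonnmmmnomnmomoom$m
  rot[2] = mmonnmmmnomnmomoom$mm
  rot[3] = monnmmmnomnmomoom$mmm
  rot[4] = onnmmmnomnmomoom$mmmm
  rot[5] = nnmmmnomnmomoom$mmmmo
  rot[6] = nmmmnomnmomoom$mmmmon
  rot[7] = mmmnomnmomoom$mmmmonn
  rot[8] = mmnomnmomoom$mmmmonnm
  rot[9] = mnomnmomoom$mmmmonnmm
  rot[10] = nomnmomoom$mmmmonnmmm
  rot[11] = omnmomoom$mmmmonnmmmn
  rot[12] = mnmomoom$mmmmonnmmmno
  rot[13] = nmomoom$mmmmonnmmmnom
  rot[14] = momoom$mmmmonnmmmnomn
  rot[15] = omoom$mmmmonnmmmnomnm
  rot[16] = moom$mmmmonnmmmnomnmo
  rot[17] = oom$mmmmonnmmmnomnmom
  rot[18] = om$mmmmonnmmmnomnmomo
  rot[19] = m$mmmmonnmmmnomnmomoo
  rot[20] = $mmmmonnmmmnomnmomoom
Sorted (with $ < everything):
  sorted[0] = $mmmmonnmmmnomnmomoom  (last char: 'm')
  sorted[1] = m$mmmmonnmmmnomnmomoo  (last char: 'o')
  sorted[2] = mmmmonnmmmnomnmomoom$  (last char: '$')
  sorted[3] = mmmnomnmomoom$mmmmonn  (last char: 'n')
  sorted[4] = mmmonnmmmnomnmomoom$m  (last char: 'm')
  sorted[5] = mmnomnmomoom$mmmmonnm  (last char: 'm')
  sorted[6] = mmonnmmmnomnmomoom$mm  (last char: 'm')
  sorted[7] = mnmomoom$mmmmonnmmmno  (last char: 'o')
  sorted[8] = mnomnmomoom$mmmmonnmm  (last char: 'm')
  sorted[9] = momoom$mmmmonnmmmnomn  (last char: 'n')
  sorted[10] = monnmmmnomnmomoom$mmm  (last char: 'm')
  sorted[11] = moom$mmmmonnmmmnomnmo  (last char: 'o')
  sorted[12] = nmmmnomnmomoom$mmmmon  (last char: 'n')
  sorted[13] = nmomoom$mmmmonnmmmnom  (last char: 'm')
  sorted[14] = nnmmmnomnmomoom$mmmmo  (last char: 'o')
  sorted[15] = nomnmomoom$mmmmonnmmm  (last char: 'm')
  sorted[16] = om$mmmmonnmmmnomnmomo  (last char: 'o')
  sorted[17] = omnmomoom$mmmmonnmmmn  (last char: 'n')
  sorted[18] = omoom$mmmmonnmmmnomnm  (last char: 'm')
  sorted[19] = onnmmmnomnmomoom$mmmm  (last char: 'm')
  sorted[20] = oom$mmmmonnmmmnomnmom  (last char: 'm')
Last column: mo$nmmmomnmonmomonmmm
Original string S is at sorted index 2

Answer: mo$nmmmomnmonmomonmmm
2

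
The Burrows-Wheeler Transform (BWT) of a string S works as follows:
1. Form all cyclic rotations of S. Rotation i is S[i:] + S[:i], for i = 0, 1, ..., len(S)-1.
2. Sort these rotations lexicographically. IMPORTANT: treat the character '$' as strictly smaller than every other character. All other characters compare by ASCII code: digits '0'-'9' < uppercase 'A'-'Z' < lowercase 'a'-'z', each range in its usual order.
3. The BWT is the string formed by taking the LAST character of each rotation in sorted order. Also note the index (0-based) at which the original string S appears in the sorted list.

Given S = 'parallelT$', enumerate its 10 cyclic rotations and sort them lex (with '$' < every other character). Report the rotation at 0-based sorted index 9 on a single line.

All 10 rotations (rotation i = S[i:]+S[:i]):
  rot[0] = parallelT$
  rot[1] = arallelT$p
  rot[2] = rallelT$pa
  rot[3] = allelT$par
  rot[4] = llelT$para
  rot[5] = lelT$paral
  rot[6] = elT$parall
  rot[7] = lT$paralle
  rot[8] = T$parallel
  rot[9] = $parallelT
Sorted (with $ < everything):
  sorted[0] = $parallelT
  sorted[1] = T$parallel
  sorted[2] = allelT$par
  sorted[3] = arallelT$p
  sorted[4] = elT$parall
  sorted[5] = lT$paralle
  sorted[6] = lelT$paral
  sorted[7] = llelT$para
  sorted[8] = parallelT$
  sorted[9] = rallelT$pa
sorted[9] = rallelT$pa

Answer: rallelT$pa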